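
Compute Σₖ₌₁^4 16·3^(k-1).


Sₙ = 16×(3^4 - 1)/(3 - 1)
= 16×(81 - 1)/2
= 16×80/2
= 640

S_4 = 640


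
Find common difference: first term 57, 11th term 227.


d = (aₙ - a₁)/(n-1)
= (227 - 57)/(11-1)
= 170/10 = 17

d = 17


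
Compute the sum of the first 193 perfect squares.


n = 193
n(n+1)(2n+1)/6 = 193×194×387/6
= 14490054/6 = 2415009

Σk² = 2415009


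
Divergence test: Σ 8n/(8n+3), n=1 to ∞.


lim(n→∞) 8n/(8n+3) = 8/8 = 1  (divide numerator and denominator by n)
lim aₙ = 1 ≠ 0 → series DIVERGES

Diverges (lim aₙ = 1 ≠ 0)


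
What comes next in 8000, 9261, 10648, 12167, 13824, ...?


Pattern: perfect cubes: n³
Terms: 8000, 9261, 10648, 12167, 13824
Next term = 15625

Next term = 15625


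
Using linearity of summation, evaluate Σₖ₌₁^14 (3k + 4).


Σ(3k+4) = 3·Σk + 4·n
= 3·105 + 4·14
= 315 + 56 = 371

Σ = 371


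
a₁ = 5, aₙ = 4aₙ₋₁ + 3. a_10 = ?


Computing step by step:
a_1 = 5
a_2 = 23
a_3 = 95
a_4 = 383
a_5 = 1535
a_6 = 6143
a_7 = 24575
a_8 = 98303
a_9 = 393215
a_10 = 1572863


a_10 = 1572863


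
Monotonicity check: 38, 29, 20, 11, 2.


Differences: -9, -9, -9, -9
All differences < 0 → strictly DECREASING

Monotonically decreasing


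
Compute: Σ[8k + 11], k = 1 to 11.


Σ(8k+11) = 8·Σk + 11·n
= 8·66 + 11·11
= 528 + 121 = 649

Σ = 649


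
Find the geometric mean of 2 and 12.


GM = √(2×12) = √24 = 4.899

GM = 4.899


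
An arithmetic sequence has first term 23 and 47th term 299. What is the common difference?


d = (aₙ - a₁)/(n-1)
= (299 - 23)/(47-1)
= 276/46 = 6

d = 6


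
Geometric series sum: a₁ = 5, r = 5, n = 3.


Sₙ = 5×(5^3 - 1)/(5 - 1)
= 5×(125 - 1)/4
= 5×124/4
= 155

S_3 = 155


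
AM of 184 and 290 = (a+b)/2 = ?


AM = (184 + 290)/2 = 474/2 = 237

AM = 237


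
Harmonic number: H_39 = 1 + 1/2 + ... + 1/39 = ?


H_39 = 1/1 + 1/2 + 1/3 + ... + 1/39
= 2066035355155033/485721041551200
≈ 4.2535

H_39 = 2066035355155033/485721041551200 ≈ 4.2535


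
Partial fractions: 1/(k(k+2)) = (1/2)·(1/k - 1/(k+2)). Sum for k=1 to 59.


1/(k(k+2)) = (1/2)·(1/k - 1/(k+2)) (partial fractions)
Telescoping: Σ = (1/2)·(1 + 1/2 - 1/60 - 1/61) = 5369/7320

Sum = 5369/7320


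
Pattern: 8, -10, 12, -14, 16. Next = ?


Pattern: alternating sign, magnitude arithmetic (d=2)
Terms: 8, -10, 12, -14, 16
Next term = -18

Next term = -18


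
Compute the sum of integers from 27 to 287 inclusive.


Σₖ₌27^287 k = Σₖ₌₁^287 k − Σₖ₌₁^26 k
= 287·288/2 − 26·27/2
= 41328 − 351 = 40977

Σk = 40977


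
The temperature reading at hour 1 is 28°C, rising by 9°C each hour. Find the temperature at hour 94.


aₙ = a₁ + (n-1)d
= 28 + (94-1)×9
= 28 + 837
= 865

a_94 = 865


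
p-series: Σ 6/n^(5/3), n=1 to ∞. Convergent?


p-series test: Σ c/n^p converges if p > 1, diverges if p ≤ 1 (constant c > 0 doesn't affect convergence).
p = 5/3
5/3 > 1 → CONVERGES

Converges (p = 5/3 > 1)


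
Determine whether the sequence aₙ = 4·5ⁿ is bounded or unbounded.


aₙ = 4·5ⁿ → as n→∞, aₙ→∞ (since base 5 > 1)
No finite upper bound exists
The sequence is UNBOUNDED

Unbounded (aₙ → ∞ as n → ∞)


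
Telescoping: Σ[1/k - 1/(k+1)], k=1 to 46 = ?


Telescoping: adjacent terms cancel.
= 1/1 - 1/47
= 1 - 1/47 = 46/47

Sum = 46/47


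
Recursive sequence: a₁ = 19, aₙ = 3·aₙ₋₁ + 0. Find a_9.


Computing step by step:
a_1 = 19
a_2 = 57
a_3 = 171
a_4 = 513
a_5 = 1539
a_6 = 4617
a_7 = 13851
a_8 = 41553
a_9 = 124659


a_9 = 124659


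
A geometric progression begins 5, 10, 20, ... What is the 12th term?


aₙ = a₁·r^(n-1)
= 5×2^11
= 5×2048
= 10240

a_12 = 10240


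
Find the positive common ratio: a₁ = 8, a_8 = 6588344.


r^(n-1) = aₙ/a₁
r^7 = 6588344/8 = 823543
r = 823543^(1/7)
= 7

r = 7


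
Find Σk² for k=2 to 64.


Σₖ₌2^64 k² = Σₖ₌₁^64 k² − Σₖ₌₁^1 k²
= 64·65·129/6 − 1·2·3/6
= 89440 − 1 = 89439

Σk² = 89439


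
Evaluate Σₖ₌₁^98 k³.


n(n+1)/2 = 98×99/2 = 4851
Σk³ = 4851² = 23532201

Σk³ = 23532201


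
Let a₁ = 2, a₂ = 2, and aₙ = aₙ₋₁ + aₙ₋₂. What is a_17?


Computing iteratively: 2, 2, 4, 6, 10, 16, 26, 42, 68, 110, 178, 288, ...
a_17 = 3194

a_17 = 3194


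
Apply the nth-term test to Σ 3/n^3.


lim(n→∞) 3/n^3 = 0
lim aₙ = 0 → nth-term test is INCONCLUSIVE
(Need other tests; this is actually a convergent p-series with p=3 > 1)

Inconclusive (lim aₙ = 0; need another test)


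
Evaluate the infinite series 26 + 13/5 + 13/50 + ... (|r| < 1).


S∞ = a₁/(1-r) = 26/(1 - 1/10)
= 26/(9/10)
= 260/9

S∞ = 260/9


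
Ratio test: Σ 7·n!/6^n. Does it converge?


aₙ = 7·n!/6^n
a_{n+1}/aₙ = (n+1)!/6^(n+1) × 6^n/n!  (constant 7 cancels)
= (n+1)/6
L = lim(n→∞) (n+1)/6 = ∞
L > 1 → series DIVERGES

Diverges (ratio test: L = ∞ > 1)


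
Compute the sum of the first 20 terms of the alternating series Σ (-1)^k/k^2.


S = -1 + 1/4 - 1/9 + 1/16 - 1/25 + 1/36 - 1/49 + 1/64 ± ...
= -0.8213
(Full series converges to -π²/12 ≈ -0.8225)

S_20 = -0.8213


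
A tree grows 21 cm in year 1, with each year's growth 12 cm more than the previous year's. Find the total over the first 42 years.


aₙ = 21 + (42-1)×12 = 513
Sₙ = n(a₁+aₙ)/2 = 42×(21+513)/2
= 42×534/2 = 11214

S_42 = 11214


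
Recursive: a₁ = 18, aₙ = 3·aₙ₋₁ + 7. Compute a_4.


Computing step by step:
a_1 = 18
a_2 = 61
a_3 = 190
a_4 = 577


a_4 = 577


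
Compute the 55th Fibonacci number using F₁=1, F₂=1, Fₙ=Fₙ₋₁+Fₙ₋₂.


Fibonacci sequence: 1, 1, 2, 3, 5, 8, 13, 21, 34, 55, 89, ...
F(55) = 139583862445

F(55) = 139583862445


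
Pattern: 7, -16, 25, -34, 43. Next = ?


Pattern: alternating sign, magnitude arithmetic (d=9)
Terms: 7, -16, 25, -34, 43
Next term = -52

Next term = -52


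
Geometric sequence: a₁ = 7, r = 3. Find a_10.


aₙ = a₁·r^(n-1)
= 7×3^9
= 7×19683
= 137781

a_10 = 137781


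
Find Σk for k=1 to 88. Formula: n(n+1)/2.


n(n+1)/2 = 88×89/2 = 7832/2 = 3916

Σk = 3916


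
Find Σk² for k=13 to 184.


Σₖ₌13^184 k² = Σₖ₌₁^184 k² − Σₖ₌₁^12 k²
= 184·185·369/6 − 12·13·25/6
= 2093460 − 650 = 2092810

Σk² = 2092810


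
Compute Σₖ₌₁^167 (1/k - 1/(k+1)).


Telescoping: adjacent terms cancel.
= 1/1 - 1/168
= 1 - 1/168 = 167/168

Sum = 167/168


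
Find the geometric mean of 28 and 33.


GM = √(28×33) = √924 = 30.3974

GM = 30.3974


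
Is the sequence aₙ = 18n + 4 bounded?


aₙ = 18n + 4 → as n→∞, aₙ→∞
No finite upper bound exists
The sequence is UNBOUNDED

Unbounded (aₙ → ∞ as n → ∞)


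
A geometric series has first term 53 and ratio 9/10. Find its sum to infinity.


S∞ = a₁/(1-r) = 53/(1 - 9/10)
= 53/(1/10)
= 530

S∞ = 530


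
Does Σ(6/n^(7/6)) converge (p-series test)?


p-series test: Σ c/n^p converges if p > 1, diverges if p ≤ 1 (constant c > 0 doesn't affect convergence).
p = 7/6
7/6 > 1 → CONVERGES

Converges (p = 7/6 > 1)


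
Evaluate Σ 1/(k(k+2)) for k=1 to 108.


1/(k(k+2)) = (1/2)·(1/k - 1/(k+2)) (partial fractions)
Telescoping: Σ = (1/2)·(1 + 1/2 - 1/109 - 1/110) = 8883/11990

Sum = 8883/11990


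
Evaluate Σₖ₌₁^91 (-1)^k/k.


S = -1 + 1/2 - 1/3 + 1/4 - 1/5 + 1/6 - 1/7 + 1/8 ± ...
= -0.6986
(Full series converges to -ln(2) ≈ -0.6931)

S_91 = -0.6986


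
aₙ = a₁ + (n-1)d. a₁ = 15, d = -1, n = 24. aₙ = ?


aₙ = a₁ + (n-1)d
= 15 + (24-1)×-1
= 15 - 23
= -8

a_24 = -8


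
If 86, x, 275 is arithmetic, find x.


AM = (86 + 275)/2 = 361/2 = 180.5

AM = 180.5


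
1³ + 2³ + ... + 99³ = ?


n(n+1)/2 = 99×100/2 = 4950
Σk³ = 4950² = 24502500

Σk³ = 24502500


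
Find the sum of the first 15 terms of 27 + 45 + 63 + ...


aₙ = 27 + (15-1)×18 = 279
Sₙ = n(a₁+aₙ)/2 = 15×(27+279)/2
= 15×306/2 = 2295

S_15 = 2295


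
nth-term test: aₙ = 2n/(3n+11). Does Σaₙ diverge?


lim(n→∞) 2n/(3n+11) = 2/3 = 2/3  (divide numerator and denominator by n)
lim aₙ = 2/3 ≠ 0 → series DIVERGES

Diverges (lim aₙ = 2/3 ≠ 0)


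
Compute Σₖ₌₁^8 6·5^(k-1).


Sₙ = 6×(5^8 - 1)/(5 - 1)
= 6×(390625 - 1)/4
= 6×390624/4
= 585936

S_8 = 585936


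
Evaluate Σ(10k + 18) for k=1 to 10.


Σ(10k+18) = 10·Σk + 18·n
= 10·55 + 18·10
= 550 + 180 = 730

Σ = 730


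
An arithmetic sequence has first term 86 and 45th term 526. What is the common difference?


d = (aₙ - a₁)/(n-1)
= (526 - 86)/(45-1)
= 440/44 = 10

d = 10


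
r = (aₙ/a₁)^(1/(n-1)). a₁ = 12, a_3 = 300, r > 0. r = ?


r^(n-1) = aₙ/a₁
r^2 = 300/12 = 25
r = 25^(1/2)
= ±5; taking r > 0 gives r = 5

r = 5


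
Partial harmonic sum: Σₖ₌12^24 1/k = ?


Σₖ₌12^24 1/k = 1/12 + 1/13 + 1/14 + ... + 1/24
= 4048229831/5354228880
≈ 0.7561

Sum = 4048229831/5354228880 ≈ 0.7561


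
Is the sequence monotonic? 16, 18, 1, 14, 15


Differences: 2, -17, 13, 1
Difference at position 1 is +2 (> 0) but position 2 is -17 (< 0) — sequence both rises and falls
→ NOT monotonic

Not monotonic


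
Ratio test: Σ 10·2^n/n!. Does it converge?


aₙ = 10·2^n/n!
a_{n+1}/aₙ = 2^(n+1)/(n+1)! × n!/2^n  (constant 10 cancels)
= 2/(n+1)
L = lim(n→∞) 2/(n+1) = 0
L < 1 → series CONVERGES

Converges (ratio test: L = 0 < 1)


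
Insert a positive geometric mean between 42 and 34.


GM = √(42×34) = √1428 = 37.7889

GM = 37.7889


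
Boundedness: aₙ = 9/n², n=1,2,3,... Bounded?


a₁ = 9, a₂ = 9/4, a₃ = 9/9, ...
0 < aₙ ≤ 9 for all n ≥ 1
The sequence IS bounded

Bounded (0 < aₙ ≤ 9)


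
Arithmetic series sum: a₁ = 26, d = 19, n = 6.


aₙ = 26 + (6-1)×19 = 121
Sₙ = n(a₁+aₙ)/2 = 6×(26+121)/2
= 6×147/2 = 441

S_6 = 441


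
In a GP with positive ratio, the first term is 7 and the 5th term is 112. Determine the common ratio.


r^(n-1) = aₙ/a₁
r^4 = 112/7 = 16
r = 16^(1/4)
= ±2; taking r > 0 gives r = 2

r = 2


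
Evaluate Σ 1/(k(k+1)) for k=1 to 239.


1/(k(k+1)) = 1/k - 1/(k+1) (partial fractions)
Telescoping: Σ = 1 - 1/240 = 239/240

Sum = 239/240


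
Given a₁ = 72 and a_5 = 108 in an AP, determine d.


d = (aₙ - a₁)/(n-1)
= (108 - 72)/(5-1)
= 36/4 = 9

d = 9


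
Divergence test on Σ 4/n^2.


lim(n→∞) 4/n^2 = 0
lim aₙ = 0 → nth-term test is INCONCLUSIVE
(Need other tests; this is actually a convergent p-series with p=2 > 1)

Inconclusive (lim aₙ = 0; need another test)


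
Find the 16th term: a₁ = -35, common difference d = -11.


aₙ = a₁ + (n-1)d
= -35 + (16-1)×-11
= -35 - 165
= -200

a_16 = -200


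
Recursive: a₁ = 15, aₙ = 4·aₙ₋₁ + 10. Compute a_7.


Computing step by step:
a_1 = 15
a_2 = 70
a_3 = 290
a_4 = 1170
a_5 = 4690
a_6 = 18770
a_7 = 75090


a_7 = 75090


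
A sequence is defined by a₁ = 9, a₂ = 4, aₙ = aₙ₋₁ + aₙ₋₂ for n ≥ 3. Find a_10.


Computing iteratively: 9, 4, 13, 17, 30, 47, 77, 124, 201, 325
a_10 = 325

a_10 = 325


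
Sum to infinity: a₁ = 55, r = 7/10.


S∞ = a₁/(1-r) = 55/(1 - 7/10)
= 55/(3/10)
= 550/3

S∞ = 550/3


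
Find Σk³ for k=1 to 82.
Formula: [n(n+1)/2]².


n(n+1)/2 = 82×83/2 = 3403
Σk³ = 3403² = 11580409

Σk³ = 11580409


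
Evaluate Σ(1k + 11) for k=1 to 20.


Σ(1k+11) = 1·Σk + 11·n
= 1·210 + 11·20
= 210 + 220 = 430

Σ = 430


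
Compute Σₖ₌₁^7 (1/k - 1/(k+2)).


Telescoping with gap 2: two head and two tail terms survive.
= (1 + 1/2) - (1/8 + 1/9)
= 3/2 - 1/8 - 1/9 = 91/72

Sum = 91/72


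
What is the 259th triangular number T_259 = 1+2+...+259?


n(n+1)/2 = 259×260/2 = 67340/2 = 33670

Σk = 33670


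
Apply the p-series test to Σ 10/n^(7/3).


p-series test: Σ c/n^p converges if p > 1, diverges if p ≤ 1 (constant c > 0 doesn't affect convergence).
p = 7/3
7/3 > 1 → CONVERGES

Converges (p = 7/3 > 1)


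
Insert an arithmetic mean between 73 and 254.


AM = (73 + 254)/2 = 327/2 = 163.5

AM = 163.5


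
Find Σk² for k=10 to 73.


Σₖ₌10^73 k² = Σₖ₌₁^73 k² − Σₖ₌₁^9 k²
= 73·74·147/6 − 9·10·19/6
= 132349 − 285 = 132064

Σk² = 132064


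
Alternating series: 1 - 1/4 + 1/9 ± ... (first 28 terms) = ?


S = 1 - 1/4 + 1/9 - 1/16 + 1/25 - 1/36 + 1/49 - 1/64 ± ...
= 0.8219
(Full series converges to +π²/12 ≈ +0.8225)

S_28 = 0.8219


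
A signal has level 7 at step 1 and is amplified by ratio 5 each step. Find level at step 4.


aₙ = a₁·r^(n-1)
= 7×5^3
= 7×125
= 875

a_4 = 875


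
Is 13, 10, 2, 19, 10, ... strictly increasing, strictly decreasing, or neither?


Differences: -3, -8, 17, -9
Difference at position 3 is +17 (> 0) but position 1 is -3 (< 0) — sequence both rises and falls
→ NOT monotonic

Not monotonic


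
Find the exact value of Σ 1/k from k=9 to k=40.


Σₖ₌9^40 1/k = 1/9 + 1/10 + 1/11 + ... + 1/40
= 108293996996839/69388720221600
≈ 1.5607

Sum = 108293996996839/69388720221600 ≈ 1.5607


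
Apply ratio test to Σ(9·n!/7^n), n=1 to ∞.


aₙ = 9·n!/7^n
a_{n+1}/aₙ = (n+1)!/7^(n+1) × 7^n/n!  (constant 9 cancels)
= (n+1)/7
L = lim(n→∞) (n+1)/7 = ∞
L > 1 → series DIVERGES

Diverges (ratio test: L = ∞ > 1)


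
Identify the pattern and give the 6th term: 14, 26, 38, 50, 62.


Pattern: arithmetic (d=12)
Terms: 14, 26, 38, 50, 62
Next term = 74

Next term = 74


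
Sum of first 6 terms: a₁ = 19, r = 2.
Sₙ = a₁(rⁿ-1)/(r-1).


Sₙ = 19×(2^6 - 1)/(2 - 1)
= 19×(64 - 1)/1
= 19×63/1
= 1197

S_6 = 1197


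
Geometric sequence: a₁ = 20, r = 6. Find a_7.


aₙ = a₁·r^(n-1)
= 20×6^6
= 20×46656
= 933120

a_7 = 933120


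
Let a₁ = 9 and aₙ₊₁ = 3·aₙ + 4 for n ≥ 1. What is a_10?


Computing step by step:
a_1 = 9
a_2 = 31
a_3 = 97
a_4 = 295
a_5 = 889
a_6 = 2671
a_7 = 8017
a_8 = 24055
a_9 = 72169
a_10 = 216511


a_10 = 216511


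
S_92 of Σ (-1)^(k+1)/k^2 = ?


S = 1 - 1/4 + 1/9 - 1/16 + 1/25 - 1/36 + 1/49 - 1/64 ± ...
= 0.8224
(Full series converges to +π²/12 ≈ +0.8225)

S_92 = 0.8224


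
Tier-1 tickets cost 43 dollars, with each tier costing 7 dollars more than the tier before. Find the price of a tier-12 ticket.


aₙ = a₁ + (n-1)d
= 43 + (12-1)×7
= 43 + 77
= 120

a_12 = 120


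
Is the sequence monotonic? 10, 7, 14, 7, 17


Differences: -3, 7, -7, 10
Difference at position 2 is +7 (> 0) but position 1 is -3 (< 0) — sequence both rises and falls
→ NOT monotonic

Not monotonic


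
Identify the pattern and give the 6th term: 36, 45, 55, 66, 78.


Pattern: triangular numbers: n(n+1)/2
Terms: 36, 45, 55, 66, 78
Next term = 91

Next term = 91


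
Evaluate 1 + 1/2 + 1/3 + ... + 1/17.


H_17 = 1/1 + 1/2 + 1/3 + ... + 1/17
= 42142223/12252240
≈ 3.4396

H_17 = 42142223/12252240 ≈ 3.4396


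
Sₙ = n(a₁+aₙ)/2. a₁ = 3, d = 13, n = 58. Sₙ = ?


aₙ = 3 + (58-1)×13 = 744
Sₙ = n(a₁+aₙ)/2 = 58×(3+744)/2
= 58×747/2 = 21663

S_58 = 21663


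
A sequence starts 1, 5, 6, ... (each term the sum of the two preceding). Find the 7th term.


Computing iteratively: 1, 5, 6, 11, 17, 28, 45
a_7 = 45

a_7 = 45


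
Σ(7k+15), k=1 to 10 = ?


Σ(7k+15) = 7·Σk + 15·n
= 7·55 + 15·10
= 385 + 150 = 535

Σ = 535


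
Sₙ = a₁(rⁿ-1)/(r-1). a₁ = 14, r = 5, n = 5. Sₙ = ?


Sₙ = 14×(5^5 - 1)/(5 - 1)
= 14×(3125 - 1)/4
= 14×3124/4
= 10934

S_5 = 10934


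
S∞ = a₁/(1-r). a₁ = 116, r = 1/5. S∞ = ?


S∞ = a₁/(1-r) = 116/(1 - 1/5)
= 116/(4/5)
= 145

S∞ = 145


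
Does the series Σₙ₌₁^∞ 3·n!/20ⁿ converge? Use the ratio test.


aₙ = 3·n!/20^n
a_{n+1}/aₙ = (n+1)!/20^(n+1) × 20^n/n!  (constant 3 cancels)
= (n+1)/20
L = lim(n→∞) (n+1)/20 = ∞
L > 1 → series DIVERGES

Diverges (ratio test: L = ∞ > 1)


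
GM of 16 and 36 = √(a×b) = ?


GM = √(16×36) = √576 = 24

GM = 24


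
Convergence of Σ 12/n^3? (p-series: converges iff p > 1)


p-series test: Σ c/n^p converges if p > 1, diverges if p ≤ 1 (constant c > 0 doesn't affect convergence).
p = 3
3 > 1 → CONVERGES

Converges (p = 3 > 1)


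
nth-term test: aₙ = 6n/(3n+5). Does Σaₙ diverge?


lim(n→∞) 6n/(3n+5) = 6/3 = 2  (divide numerator and denominator by n)
lim aₙ = 2 ≠ 0 → series DIVERGES

Diverges (lim aₙ = 2 ≠ 0)


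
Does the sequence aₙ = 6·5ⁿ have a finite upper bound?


aₙ = 6·5ⁿ → as n→∞, aₙ→∞ (since base 5 > 1)
No finite upper bound exists
The sequence is UNBOUNDED

Unbounded (aₙ → ∞ as n → ∞)


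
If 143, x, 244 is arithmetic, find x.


AM = (143 + 244)/2 = 387/2 = 193.5

AM = 193.5


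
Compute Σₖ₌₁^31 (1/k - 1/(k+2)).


Telescoping with gap 2: two head and two tail terms survive.
= (1 + 1/2) - (1/32 + 1/33)
= 3/2 - 1/32 - 1/33 = 1519/1056

Sum = 1519/1056


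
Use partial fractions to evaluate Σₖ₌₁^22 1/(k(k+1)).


1/(k(k+1)) = 1/k - 1/(k+1) (partial fractions)
Telescoping: Σ = 1 - 1/23 = 22/23

Sum = 22/23


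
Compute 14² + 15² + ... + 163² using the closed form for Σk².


Σₖ₌14^163 k² = Σₖ₌₁^163 k² − Σₖ₌₁^13 k²
= 163·164·327/6 − 13·14·27/6
= 1456894 − 819 = 1456075

Σk² = 1456075


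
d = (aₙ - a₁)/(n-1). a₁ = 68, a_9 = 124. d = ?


d = (aₙ - a₁)/(n-1)
= (124 - 68)/(9-1)
= 56/8 = 7

d = 7


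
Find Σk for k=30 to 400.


Σₖ₌30^400 k = Σₖ₌₁^400 k − Σₖ₌₁^29 k
= 400·401/2 − 29·30/2
= 80200 − 435 = 79765

Σk = 79765


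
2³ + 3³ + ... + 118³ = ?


Σₖ₌2^118 k³ = [118·119/2]² − [1·2/2]²
= 49294441 − 1 = 49294440

Σk³ = 49294440


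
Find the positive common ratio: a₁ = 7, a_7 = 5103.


r^(n-1) = aₙ/a₁
r^6 = 5103/7 = 729
r = 729^(1/6)
= ±3; taking r > 0 gives r = 3

r = 3


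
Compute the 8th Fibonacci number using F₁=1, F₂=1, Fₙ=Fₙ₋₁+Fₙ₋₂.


Fibonacci sequence: 1, 1, 2, 3, 5, 8, 13, 21
F(8) = 21

F(8) = 21


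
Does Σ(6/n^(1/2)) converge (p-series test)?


p-series test: Σ c/n^p converges if p > 1, diverges if p ≤ 1 (constant c > 0 doesn't affect convergence).
p = 1/2
1/2 ≤ 1 → DIVERGES

Diverges (p = 1/2 ≤ 1)


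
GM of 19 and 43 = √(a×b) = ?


GM = √(19×43) = √817 = 28.5832

GM = 28.5832


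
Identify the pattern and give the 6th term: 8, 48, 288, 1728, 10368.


Pattern: geometric (r=6)
Terms: 8, 48, 288, 1728, 10368
Next term = 62208

Next term = 62208


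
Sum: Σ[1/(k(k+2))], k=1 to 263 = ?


1/(k(k+2)) = (1/2)·(1/k - 1/(k+2)) (partial fractions)
Telescoping: Σ = (1/2)·(1 + 1/2 - 1/264 - 1/265) = 104411/139920

Sum = 104411/139920


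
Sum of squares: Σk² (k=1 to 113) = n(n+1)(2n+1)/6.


n = 113
n(n+1)(2n+1)/6 = 113×114×227/6
= 2924214/6 = 487369

Σk² = 487369


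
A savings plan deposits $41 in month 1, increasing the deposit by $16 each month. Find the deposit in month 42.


aₙ = a₁ + (n-1)d
= 41 + (42-1)×16
= 41 + 656
= 697

a_42 = 697


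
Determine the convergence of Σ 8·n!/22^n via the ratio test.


aₙ = 8·n!/22^n
a_{n+1}/aₙ = (n+1)!/22^(n+1) × 22^n/n!  (constant 8 cancels)
= (n+1)/22
L = lim(n→∞) (n+1)/22 = ∞
L > 1 → series DIVERGES

Diverges (ratio test: L = ∞ > 1)


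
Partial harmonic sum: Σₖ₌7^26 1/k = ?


Σₖ₌7^26 1/k = 1/7 + 1/8 + 1/9 + ... + 1/26
= 12532641007/8923714800
≈ 1.4044

Sum = 12532641007/8923714800 ≈ 1.4044


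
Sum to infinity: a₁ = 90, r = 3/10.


S∞ = a₁/(1-r) = 90/(1 - 3/10)
= 90/(7/10)
= 900/7

S∞ = 900/7


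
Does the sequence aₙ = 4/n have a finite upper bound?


a₁ = 4, a₂ = 4/2, a₃ = 4/3, ...
0 < aₙ ≤ 4 for all n ≥ 1
Lower bound: 0, Upper bound: 4
The sequence IS bounded

Bounded (0 < aₙ ≤ 4)


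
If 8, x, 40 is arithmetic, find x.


AM = (8 + 40)/2 = 48/2 = 24

AM = 24


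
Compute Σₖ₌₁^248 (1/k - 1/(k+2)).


Telescoping with gap 2: two head and two tail terms survive.
= (1 + 1/2) - (1/249 + 1/250)
= 3/2 - 1/249 - 1/250 = 46438/31125

Sum = 46438/31125


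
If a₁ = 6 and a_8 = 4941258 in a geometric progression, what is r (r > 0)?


r^(n-1) = aₙ/a₁
r^7 = 4941258/6 = 823543
r = 823543^(1/7)
= 7

r = 7


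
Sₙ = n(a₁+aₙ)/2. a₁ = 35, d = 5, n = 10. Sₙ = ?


aₙ = 35 + (10-1)×5 = 80
Sₙ = n(a₁+aₙ)/2 = 10×(35+80)/2
= 10×115/2 = 575

S_10 = 575


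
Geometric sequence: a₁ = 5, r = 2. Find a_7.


aₙ = a₁·r^(n-1)
= 5×2^6
= 5×64
= 320

a_7 = 320


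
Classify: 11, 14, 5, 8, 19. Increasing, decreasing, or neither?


Differences: 3, -9, 3, 11
Difference at position 1 is +3 (> 0) but position 2 is -9 (< 0) — sequence both rises and falls
→ NOT monotonic

Not monotonic


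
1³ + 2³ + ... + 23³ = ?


n(n+1)/2 = 23×24/2 = 276
Σk³ = 276² = 76176

Σk³ = 76176


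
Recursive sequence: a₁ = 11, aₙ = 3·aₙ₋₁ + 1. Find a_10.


Computing step by step:
a_1 = 11
a_2 = 34
a_3 = 103
a_4 = 310
a_5 = 931
a_6 = 2794
a_7 = 8383
a_8 = 25150
a_9 = 75451
a_10 = 226354


a_10 = 226354


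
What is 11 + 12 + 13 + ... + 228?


Σₖ₌11^228 k = Σₖ₌₁^228 k − Σₖ₌₁^10 k
= 228·229/2 − 10·11/2
= 26106 − 55 = 26051

Σk = 26051


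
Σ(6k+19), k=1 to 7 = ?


Σ(6k+19) = 6·Σk + 19·n
= 6·28 + 19·7
= 168 + 133 = 301

Σ = 301


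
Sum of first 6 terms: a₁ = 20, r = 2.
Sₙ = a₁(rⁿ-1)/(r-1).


Sₙ = 20×(2^6 - 1)/(2 - 1)
= 20×(64 - 1)/1
= 20×63/1
= 1260

S_6 = 1260


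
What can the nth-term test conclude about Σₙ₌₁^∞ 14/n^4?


lim(n→∞) 14/n^4 = 0
lim aₙ = 0 → nth-term test is INCONCLUSIVE
(Need other tests; this is actually a convergent p-series with p=4 > 1)

Inconclusive (lim aₙ = 0; need another test)


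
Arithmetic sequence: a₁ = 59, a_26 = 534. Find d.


d = (aₙ - a₁)/(n-1)
= (534 - 59)/(26-1)
= 475/25 = 19

d = 19


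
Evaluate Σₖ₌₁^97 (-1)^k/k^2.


S = -1 + 1/4 - 1/9 + 1/16 - 1/25 + 1/36 - 1/49 + 1/64 ± ...
= -0.8225
(Full series converges to -π²/12 ≈ -0.8225)

S_97 = -0.8225


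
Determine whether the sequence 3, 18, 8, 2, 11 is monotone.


Differences: 15, -10, -6, 9
Difference at position 1 is +15 (> 0) but position 2 is -10 (< 0) — sequence both rises and falls
→ NOT monotonic

Not monotonic


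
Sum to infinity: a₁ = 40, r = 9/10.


S∞ = a₁/(1-r) = 40/(1 - 9/10)
= 40/(1/10)
= 400

S∞ = 400


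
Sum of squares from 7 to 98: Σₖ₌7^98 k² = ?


Σₖ₌7^98 k² = Σₖ₌₁^98 k² − Σₖ₌₁^6 k²
= 98·99·197/6 − 6·7·13/6
= 318549 − 91 = 318458

Σk² = 318458


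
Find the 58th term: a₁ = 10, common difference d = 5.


aₙ = a₁ + (n-1)d
= 10 + (58-1)×5
= 10 + 285
= 295

a_58 = 295


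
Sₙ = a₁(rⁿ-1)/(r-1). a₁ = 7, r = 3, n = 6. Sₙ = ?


Sₙ = 7×(3^6 - 1)/(3 - 1)
= 7×(729 - 1)/2
= 7×728/2
= 2548

S_6 = 2548


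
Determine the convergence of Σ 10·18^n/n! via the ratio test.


aₙ = 10·18^n/n!
a_{n+1}/aₙ = 18^(n+1)/(n+1)! × n!/18^n  (constant 10 cancels)
= 18/(n+1)
L = lim(n→∞) 18/(n+1) = 0
L < 1 → series CONVERGES

Converges (ratio test: L = 0 < 1)


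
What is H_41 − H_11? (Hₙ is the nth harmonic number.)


Σₖ₌12^41 1/k = 1/12 + 1/13 + 1/14 + ... + 1/41
= 40152353888049829/31294312819941600
≈ 1.2831

Sum = 40152353888049829/31294312819941600 ≈ 1.2831


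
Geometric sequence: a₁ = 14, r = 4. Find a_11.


aₙ = a₁·r^(n-1)
= 14×4^10
= 14×1048576
= 14680064

a_11 = 14680064


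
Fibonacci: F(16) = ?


Fibonacci sequence: 1, 1, 2, 3, 5, 8, 13, 21, 34, 55, 89, ...
F(16) = 987

F(16) = 987


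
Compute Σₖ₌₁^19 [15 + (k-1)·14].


aₙ = 15 + (19-1)×14 = 267
Sₙ = n(a₁+aₙ)/2 = 19×(15+267)/2
= 19×282/2 = 2679

S_19 = 2679


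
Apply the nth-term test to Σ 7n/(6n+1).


lim(n→∞) 7n/(6n+1) = 7/6 = 7/6  (divide numerator and denominator by n)
lim aₙ = 7/6 ≠ 0 → series DIVERGES

Diverges (lim aₙ = 7/6 ≠ 0)


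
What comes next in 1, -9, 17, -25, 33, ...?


Pattern: alternating sign, magnitude arithmetic (d=8)
Terms: 1, -9, 17, -25, 33
Next term = -41

Next term = -41


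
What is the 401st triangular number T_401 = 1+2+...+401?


n(n+1)/2 = 401×402/2 = 161202/2 = 80601

Σk = 80601


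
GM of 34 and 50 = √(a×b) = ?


GM = √(34×50) = √1700 = 41.2311

GM = 41.2311


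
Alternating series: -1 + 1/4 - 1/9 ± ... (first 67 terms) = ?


S = -1 + 1/4 - 1/9 + 1/16 - 1/25 + 1/36 - 1/49 + 1/64 ± ...
= -0.8226
(Full series converges to -π²/12 ≈ -0.8225)

S_67 = -0.8226


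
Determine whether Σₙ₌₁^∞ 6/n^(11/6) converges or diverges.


p-series test: Σ c/n^p converges if p > 1, diverges if p ≤ 1 (constant c > 0 doesn't affect convergence).
p = 11/6
11/6 > 1 → CONVERGES

Converges (p = 11/6 > 1)


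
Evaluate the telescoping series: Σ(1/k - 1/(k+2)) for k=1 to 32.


Telescoping with gap 2: two head and two tail terms survive.
= (1 + 1/2) - (1/33 + 1/34)
= 3/2 - 1/33 - 1/34 = 808/561

Sum = 808/561


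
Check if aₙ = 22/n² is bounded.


a₁ = 22, a₂ = 22/4, a₃ = 22/9, ...
0 < aₙ ≤ 22 for all n ≥ 1
The sequence IS bounded

Bounded (0 < aₙ ≤ 22)


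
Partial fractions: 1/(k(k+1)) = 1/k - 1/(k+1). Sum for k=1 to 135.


1/(k(k+1)) = 1/k - 1/(k+1) (partial fractions)
Telescoping: Σ = 1 - 1/136 = 135/136

Sum = 135/136


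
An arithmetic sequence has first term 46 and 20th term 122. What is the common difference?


d = (aₙ - a₁)/(n-1)
= (122 - 46)/(20-1)
= 76/19 = 4

d = 4


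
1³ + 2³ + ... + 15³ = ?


n(n+1)/2 = 15×16/2 = 120
Σk³ = 120² = 14400

Σk³ = 14400


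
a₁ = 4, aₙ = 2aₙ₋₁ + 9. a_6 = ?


Computing step by step:
a_1 = 4
a_2 = 17
a_3 = 43
a_4 = 95
a_5 = 199
a_6 = 407


a_6 = 407


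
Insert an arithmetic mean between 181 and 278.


AM = (181 + 278)/2 = 459/2 = 229.5

AM = 229.5


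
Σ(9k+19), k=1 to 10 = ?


Σ(9k+19) = 9·Σk + 19·n
= 9·55 + 19·10
= 495 + 190 = 685

Σ = 685


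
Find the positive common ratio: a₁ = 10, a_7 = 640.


r^(n-1) = aₙ/a₁
r^6 = 640/10 = 64
r = 64^(1/6)
= ±2; taking r > 0 gives r = 2

r = 2


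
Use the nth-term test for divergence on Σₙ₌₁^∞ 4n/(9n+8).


lim(n→∞) 4n/(9n+8) = 4/9 = 4/9  (divide numerator and denominator by n)
lim aₙ = 4/9 ≠ 0 → series DIVERGES

Diverges (lim aₙ = 4/9 ≠ 0)


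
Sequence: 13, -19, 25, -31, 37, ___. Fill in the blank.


Pattern: alternating sign, magnitude arithmetic (d=6)
Terms: 13, -19, 25, -31, 37
Next term = -43

Next term = -43


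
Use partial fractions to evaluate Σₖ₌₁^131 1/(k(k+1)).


1/(k(k+1)) = 1/k - 1/(k+1) (partial fractions)
Telescoping: Σ = 1 - 1/132 = 131/132

Sum = 131/132


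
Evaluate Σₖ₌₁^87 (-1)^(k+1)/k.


S = 1 - 1/2 + 1/3 - 1/4 + 1/5 - 1/6 + 1/7 - 1/8 ± ...
= 0.6989
(Full series converges to +ln(2) ≈ +0.6931)

S_87 = 0.6989


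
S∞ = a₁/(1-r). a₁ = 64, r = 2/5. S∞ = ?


S∞ = a₁/(1-r) = 64/(1 - 2/5)
= 64/(3/5)
= 320/3

S∞ = 320/3


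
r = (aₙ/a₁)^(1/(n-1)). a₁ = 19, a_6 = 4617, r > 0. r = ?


r^(n-1) = aₙ/a₁
r^5 = 4617/19 = 243
r = 243^(1/5)
= 3

r = 3


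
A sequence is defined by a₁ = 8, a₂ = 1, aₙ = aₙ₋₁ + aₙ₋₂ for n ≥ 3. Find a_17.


Computing iteratively: 8, 1, 9, 10, 19, 29, 48, 77, 125, 202, 327, 529, ...
a_17 = 5867

a_17 = 5867


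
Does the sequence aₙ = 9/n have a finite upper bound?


a₁ = 9, a₂ = 9/2, a₃ = 9/3, ...
0 < aₙ ≤ 9 for all n ≥ 1
Lower bound: 0, Upper bound: 9
The sequence IS bounded

Bounded (0 < aₙ ≤ 9)


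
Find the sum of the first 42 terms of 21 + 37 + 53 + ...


aₙ = 21 + (42-1)×16 = 677
Sₙ = n(a₁+aₙ)/2 = 42×(21+677)/2
= 42×698/2 = 14658

S_42 = 14658


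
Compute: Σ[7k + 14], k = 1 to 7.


Σ(7k+14) = 7·Σk + 14·n
= 7·28 + 14·7
= 196 + 98 = 294

Σ = 294


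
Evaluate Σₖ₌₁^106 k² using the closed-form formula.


n = 106
n(n+1)(2n+1)/6 = 106×107×213/6
= 2415846/6 = 402641

Σk² = 402641


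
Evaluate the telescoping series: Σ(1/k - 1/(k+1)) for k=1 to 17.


Telescoping: adjacent terms cancel.
= 1/1 - 1/18
= 1 - 1/18 = 17/18

Sum = 17/18


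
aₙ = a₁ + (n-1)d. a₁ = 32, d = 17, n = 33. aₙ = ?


aₙ = a₁ + (n-1)d
= 32 + (33-1)×17
= 32 + 544
= 576

a_33 = 576


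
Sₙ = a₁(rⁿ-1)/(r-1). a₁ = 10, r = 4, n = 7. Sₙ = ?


Sₙ = 10×(4^7 - 1)/(4 - 1)
= 10×(16384 - 1)/3
= 10×16383/3
= 54610

S_7 = 54610


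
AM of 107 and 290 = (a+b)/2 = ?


AM = (107 + 290)/2 = 397/2 = 198.5

AM = 198.5


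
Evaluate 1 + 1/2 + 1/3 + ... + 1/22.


H_22 = 1/1 + 1/2 + 1/3 + ... + 1/22
= 19093197/5173168
≈ 3.6908

H_22 = 19093197/5173168 ≈ 3.6908


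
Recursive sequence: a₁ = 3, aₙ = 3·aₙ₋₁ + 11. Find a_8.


Computing step by step:
a_1 = 3
a_2 = 20
a_3 = 71
a_4 = 224
a_5 = 683
a_6 = 2060
a_7 = 6191
a_8 = 18584


a_8 = 18584


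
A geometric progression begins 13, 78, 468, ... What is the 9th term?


aₙ = a₁·r^(n-1)
= 13×6^8
= 13×1679616
= 21835008

a_9 = 21835008


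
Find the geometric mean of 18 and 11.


GM = √(18×11) = √198 = 14.0712

GM = 14.0712


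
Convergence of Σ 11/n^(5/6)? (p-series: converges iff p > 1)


p-series test: Σ c/n^p converges if p > 1, diverges if p ≤ 1 (constant c > 0 doesn't affect convergence).
p = 5/6
5/6 ≤ 1 → DIVERGES

Diverges (p = 5/6 ≤ 1)


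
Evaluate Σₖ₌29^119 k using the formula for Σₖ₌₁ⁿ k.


Σₖ₌29^119 k = Σₖ₌₁^119 k − Σₖ₌₁^28 k
= 119·120/2 − 28·29/2
= 7140 − 406 = 6734

Σk = 6734


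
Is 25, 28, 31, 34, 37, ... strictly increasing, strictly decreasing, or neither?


Differences: 3, 3, 3, 3
All differences > 0 → strictly INCREASING

Monotonically increasing


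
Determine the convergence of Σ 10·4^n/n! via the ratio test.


aₙ = 10·4^n/n!
a_{n+1}/aₙ = 4^(n+1)/(n+1)! × n!/4^n  (constant 10 cancels)
= 4/(n+1)
L = lim(n→∞) 4/(n+1) = 0
L < 1 → series CONVERGES

Converges (ratio test: L = 0 < 1)


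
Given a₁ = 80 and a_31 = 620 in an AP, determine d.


d = (aₙ - a₁)/(n-1)
= (620 - 80)/(31-1)
= 540/30 = 18

d = 18


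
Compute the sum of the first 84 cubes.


n(n+1)/2 = 84×85/2 = 3570
Σk³ = 3570² = 12744900

Σk³ = 12744900


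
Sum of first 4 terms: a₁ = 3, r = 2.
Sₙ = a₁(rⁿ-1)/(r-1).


Sₙ = 3×(2^4 - 1)/(2 - 1)
= 3×(16 - 1)/1
= 3×15/1
= 45

S_4 = 45


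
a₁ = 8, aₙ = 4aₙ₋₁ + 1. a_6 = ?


Computing step by step:
a_1 = 8
a_2 = 33
a_3 = 133
a_4 = 533
a_5 = 2133
a_6 = 8533


a_6 = 8533


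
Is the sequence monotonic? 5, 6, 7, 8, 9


Differences: 1, 1, 1, 1
All differences > 0 → strictly INCREASING

Monotonically increasing


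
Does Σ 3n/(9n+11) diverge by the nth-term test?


lim(n→∞) 3n/(9n+11) = 3/9 = 1/3  (divide numerator and denominator by n)
lim aₙ = 1/3 ≠ 0 → series DIVERGES

Diverges (lim aₙ = 1/3 ≠ 0)


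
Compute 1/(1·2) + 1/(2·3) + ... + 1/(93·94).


1/(k(k+1)) = 1/k - 1/(k+1) (partial fractions)
Telescoping: Σ = 1 - 1/94 = 93/94

Sum = 93/94


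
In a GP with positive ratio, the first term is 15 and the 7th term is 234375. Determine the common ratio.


r^(n-1) = aₙ/a₁
r^6 = 234375/15 = 15625
r = 15625^(1/6)
= ±5; taking r > 0 gives r = 5

r = 5


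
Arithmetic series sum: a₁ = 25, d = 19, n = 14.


aₙ = 25 + (14-1)×19 = 272
Sₙ = n(a₁+aₙ)/2 = 14×(25+272)/2
= 14×297/2 = 2079

S_14 = 2079


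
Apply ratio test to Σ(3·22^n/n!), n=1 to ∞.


aₙ = 3·22^n/n!
a_{n+1}/aₙ = 22^(n+1)/(n+1)! × n!/22^n  (constant 3 cancels)
= 22/(n+1)
L = lim(n→∞) 22/(n+1) = 0
L < 1 → series CONVERGES

Converges (ratio test: L = 0 < 1)


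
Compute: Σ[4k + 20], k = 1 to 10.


Σ(4k+20) = 4·Σk + 20·n
= 4·55 + 20·10
= 220 + 200 = 420

Σ = 420


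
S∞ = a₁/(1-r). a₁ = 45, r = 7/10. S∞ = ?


S∞ = a₁/(1-r) = 45/(1 - 7/10)
= 45/(3/10)
= 150

S∞ = 150


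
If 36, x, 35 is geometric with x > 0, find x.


GM = √(36×35) = √1260 = 35.4965

GM = 35.4965


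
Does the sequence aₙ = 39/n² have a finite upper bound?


a₁ = 39, a₂ = 39/4, a₃ = 39/9, ...
0 < aₙ ≤ 39 for all n ≥ 1
The sequence IS bounded

Bounded (0 < aₙ ≤ 39)


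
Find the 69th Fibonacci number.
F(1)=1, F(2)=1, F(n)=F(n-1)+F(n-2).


Fibonacci sequence: 1, 1, 2, 3, 5, 8, 13, 21, 34, 55, 89, ...
F(69) = 117669030460994

F(69) = 117669030460994


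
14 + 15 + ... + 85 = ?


Σₖ₌14^85 k = Σₖ₌₁^85 k − Σₖ₌₁^13 k
= 85·86/2 − 13·14/2
= 3655 − 91 = 3564

Σk = 3564


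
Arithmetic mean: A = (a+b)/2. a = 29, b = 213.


AM = (29 + 213)/2 = 242/2 = 121

AM = 121


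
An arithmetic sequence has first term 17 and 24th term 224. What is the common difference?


d = (aₙ - a₁)/(n-1)
= (224 - 17)/(24-1)
= 207/23 = 9

d = 9


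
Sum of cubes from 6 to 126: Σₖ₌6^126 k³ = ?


Σₖ₌6^126 k³ = [126·127/2]² − [5·6/2]²
= 64016001 − 225 = 64015776

Σk³ = 64015776


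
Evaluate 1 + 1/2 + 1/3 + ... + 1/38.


H_38 = 1/1 + 1/2 + 1/3 + ... + 1/38
= 2053580969474233/485721041551200
≈ 4.2279

H_38 = 2053580969474233/485721041551200 ≈ 4.2279


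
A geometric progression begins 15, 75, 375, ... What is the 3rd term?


aₙ = a₁·r^(n-1)
= 15×5^2
= 15×25
= 375

a_3 = 375


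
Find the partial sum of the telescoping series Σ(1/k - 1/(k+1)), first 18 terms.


Telescoping: adjacent terms cancel.
= 1/1 - 1/19
= 1 - 1/19 = 18/19

Sum = 18/19


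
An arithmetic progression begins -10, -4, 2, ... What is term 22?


aₙ = a₁ + (n-1)d
= -10 + (22-1)×6
= -10 + 126
= 116

a_22 = 116


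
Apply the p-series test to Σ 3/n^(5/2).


p-series test: Σ c/n^p converges if p > 1, diverges if p ≤ 1 (constant c > 0 doesn't affect convergence).
p = 5/2
5/2 > 1 → CONVERGES

Converges (p = 5/2 > 1)


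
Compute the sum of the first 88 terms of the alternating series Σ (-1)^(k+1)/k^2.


S = 1 - 1/4 + 1/9 - 1/16 + 1/25 - 1/36 + 1/49 - 1/64 ± ...
= 0.8224
(Full series converges to +π²/12 ≈ +0.8225)

S_88 = 0.8224


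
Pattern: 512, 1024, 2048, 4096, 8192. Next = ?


Pattern: powers of 2: 2ⁿ
Terms: 512, 1024, 2048, 4096, 8192
Next term = 16384

Next term = 16384


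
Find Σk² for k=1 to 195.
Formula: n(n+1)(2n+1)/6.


n = 195
n(n+1)(2n+1)/6 = 195×196×391/6
= 14944020/6 = 2490670

Σk² = 2490670


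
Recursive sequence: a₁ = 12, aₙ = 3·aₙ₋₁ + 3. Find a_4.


Computing step by step:
a_1 = 12
a_2 = 39
a_3 = 120
a_4 = 363


a_4 = 363


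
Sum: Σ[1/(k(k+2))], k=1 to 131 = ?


1/(k(k+2)) = (1/2)·(1/k - 1/(k+2)) (partial fractions)
Telescoping: Σ = (1/2)·(1 + 1/2 - 1/132 - 1/133) = 26069/35112

Sum = 26069/35112


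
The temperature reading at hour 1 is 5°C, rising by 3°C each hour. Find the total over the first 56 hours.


aₙ = 5 + (56-1)×3 = 170
Sₙ = n(a₁+aₙ)/2 = 56×(5+170)/2
= 56×175/2 = 4900

S_56 = 4900


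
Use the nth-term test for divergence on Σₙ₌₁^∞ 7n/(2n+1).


lim(n→∞) 7n/(2n+1) = 7/2 = 7/2  (divide numerator and denominator by n)
lim aₙ = 7/2 ≠ 0 → series DIVERGES

Diverges (lim aₙ = 7/2 ≠ 0)


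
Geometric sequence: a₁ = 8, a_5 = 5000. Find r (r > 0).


r^(n-1) = aₙ/a₁
r^4 = 5000/8 = 625
r = 625^(1/4)
= ±5; taking r > 0 gives r = 5

r = 5


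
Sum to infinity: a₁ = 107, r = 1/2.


S∞ = a₁/(1-r) = 107/(1 - 1/2)
= 107/(1/2)
= 214

S∞ = 214


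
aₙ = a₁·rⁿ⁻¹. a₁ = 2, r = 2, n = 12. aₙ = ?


aₙ = a₁·r^(n-1)
= 2×2^11
= 2×2048
= 4096

a_12 = 4096


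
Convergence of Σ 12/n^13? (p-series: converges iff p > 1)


p-series test: Σ c/n^p converges if p > 1, diverges if p ≤ 1 (constant c > 0 doesn't affect convergence).
p = 13
13 > 1 → CONVERGES

Converges (p = 13 > 1)


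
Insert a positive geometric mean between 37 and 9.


GM = √(37×9) = √333 = 18.2483

GM = 18.2483


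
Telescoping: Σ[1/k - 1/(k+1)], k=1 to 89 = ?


Telescoping: adjacent terms cancel.
= 1/1 - 1/90
= 1 - 1/90 = 89/90

Sum = 89/90


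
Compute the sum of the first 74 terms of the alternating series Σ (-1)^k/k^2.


S = -1 + 1/4 - 1/9 + 1/16 - 1/25 + 1/36 - 1/49 + 1/64 ± ...
= -0.8224
(Full series converges to -π²/12 ≈ -0.8225)

S_74 = -0.8224


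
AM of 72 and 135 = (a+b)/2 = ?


AM = (72 + 135)/2 = 207/2 = 103.5

AM = 103.5


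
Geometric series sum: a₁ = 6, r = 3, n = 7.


Sₙ = 6×(3^7 - 1)/(3 - 1)
= 6×(2187 - 1)/2
= 6×2186/2
= 6558

S_7 = 6558


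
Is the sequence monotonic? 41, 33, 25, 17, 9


Differences: -8, -8, -8, -8
All differences < 0 → strictly DECREASING

Monotonically decreasing


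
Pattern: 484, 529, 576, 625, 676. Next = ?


Pattern: perfect squares: n²
Terms: 484, 529, 576, 625, 676
Next term = 729

Next term = 729


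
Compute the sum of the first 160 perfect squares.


n = 160
n(n+1)(2n+1)/6 = 160×161×321/6
= 8268960/6 = 1378160

Σk² = 1378160


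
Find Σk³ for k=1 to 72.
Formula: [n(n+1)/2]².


n(n+1)/2 = 72×73/2 = 2628
Σk³ = 2628² = 6906384

Σk³ = 6906384


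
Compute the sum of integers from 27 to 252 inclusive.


Σₖ₌27^252 k = Σₖ₌₁^252 k − Σₖ₌₁^26 k
= 252·253/2 − 26·27/2
= 31878 − 351 = 31527

Σk = 31527


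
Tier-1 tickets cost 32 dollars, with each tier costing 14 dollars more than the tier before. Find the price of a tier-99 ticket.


aₙ = a₁ + (n-1)d
= 32 + (99-1)×14
= 32 + 1372
= 1404

a_99 = 1404


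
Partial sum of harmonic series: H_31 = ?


H_31 = 1/1 + 1/2 + 1/3 + ... + 1/31
= 290774257297357/72201776446800
≈ 4.0272

H_31 = 290774257297357/72201776446800 ≈ 4.0272


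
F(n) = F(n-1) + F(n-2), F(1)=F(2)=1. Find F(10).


Fibonacci sequence: 1, 1, 2, 3, 5, 8, 13, 21, 34, 55
F(10) = 55

F(10) = 55


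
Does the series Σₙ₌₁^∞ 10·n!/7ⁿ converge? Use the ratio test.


aₙ = 10·n!/7^n
a_{n+1}/aₙ = (n+1)!/7^(n+1) × 7^n/n!  (constant 10 cancels)
= (n+1)/7
L = lim(n→∞) (n+1)/7 = ∞
L > 1 → series DIVERGES

Diverges (ratio test: L = ∞ > 1)


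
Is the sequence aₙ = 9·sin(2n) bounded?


For all n, -1 ≤ sin(2n) ≤ 1, so -9 ≤ 9·sin(2n) ≤ 9
Lower bound: -9, Upper bound: 9
The sequence IS bounded

Bounded (-9 ≤ aₙ ≤ 9)


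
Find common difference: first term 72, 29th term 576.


d = (aₙ - a₁)/(n-1)
= (576 - 72)/(29-1)
= 504/28 = 18

d = 18


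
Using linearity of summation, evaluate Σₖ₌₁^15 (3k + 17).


Σ(3k+17) = 3·Σk + 17·n
= 3·120 + 17·15
= 360 + 255 = 615

Σ = 615


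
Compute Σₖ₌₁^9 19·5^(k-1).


Sₙ = 19×(5^9 - 1)/(5 - 1)
= 19×(1953125 - 1)/4
= 19×1953124/4
= 9277339

S_9 = 9277339


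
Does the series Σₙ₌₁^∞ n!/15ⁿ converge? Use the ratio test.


aₙ = n!/15^n
a_{n+1}/aₙ = (n+1)!/15^(n+1) × 15^n/n!
= (n+1)/15
L = lim(n→∞) (n+1)/15 = ∞
L > 1 → series DIVERGES

Diverges (ratio test: L = ∞ > 1)
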